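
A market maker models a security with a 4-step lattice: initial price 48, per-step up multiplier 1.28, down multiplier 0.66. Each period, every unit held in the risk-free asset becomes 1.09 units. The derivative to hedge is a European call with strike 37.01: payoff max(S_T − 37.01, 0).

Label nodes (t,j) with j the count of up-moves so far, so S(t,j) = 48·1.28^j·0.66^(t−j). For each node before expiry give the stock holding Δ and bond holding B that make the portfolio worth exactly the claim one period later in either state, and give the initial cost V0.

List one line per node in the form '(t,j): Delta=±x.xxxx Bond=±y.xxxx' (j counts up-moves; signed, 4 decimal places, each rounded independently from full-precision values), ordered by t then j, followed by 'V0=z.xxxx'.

Under the risk-neutral measure, an up-move has probability p* = (R−d)/(u−d) = 0.6935 and values discount at R = 1.09.
Payoff layer (t=4): V(4,0)=0.0000, V(4,1)=0.0000, V(4,2)=0.0000, V(4,3)=29.4278, V(4,4)=91.8390
(3,0): S=13.7998. Δ = (V_up−V_dn)/(S_up−S_dn) = (0.0000−0.0000)/(17.6638−9.1079) = 0.0000. V = [p*·0.0000 + (1−p*)·0.0000]/1.09 = 0.0000. B = V − Δ·S = 0.0000.
(3,1): S=26.7633. Δ = (V_up−V_dn)/(S_up−S_dn) = (0.0000−0.0000)/(34.2570−17.6638) = 0.0000. V = [p*·0.0000 + (1−p*)·0.0000]/1.09 = 0.0000. B = V − Δ·S = 0.0000.
(3,2): S=51.9045. Δ = (V_up−V_dn)/(S_up−S_dn) = (29.4278−0.0000)/(66.4378−34.2570) = 0.9145. V = [p*·29.4278 + (1−p*)·0.0000]/1.09 = 18.7244. B = V − Δ·S = -28.7398.
(3,3): S=100.6633. Δ = (V_up−V_dn)/(S_up−S_dn) = (91.8390−29.4278)/(128.8490−66.4378) = 1.0000. V = [p*·91.8390 + (1−p*)·29.4278]/1.09 = 66.7092. B = V − Δ·S = -33.9541.
(2,0): S=20.9088. Δ = (V_up−V_dn)/(S_up−S_dn) = (0.0000−0.0000)/(26.7633−13.7998) = 0.0000. V = [p*·0.0000 + (1−p*)·0.0000]/1.09 = 0.0000. B = V − Δ·S = 0.0000.
(2,1): S=40.5504. Δ = (V_up−V_dn)/(S_up−S_dn) = (18.7244−0.0000)/(51.9045−26.7633) = 0.7448. V = [p*·18.7244 + (1−p*)·0.0000]/1.09 = 11.9140. B = V − Δ·S = -18.2866.
(2,2): S=78.6432. Δ = (V_up−V_dn)/(S_up−S_dn) = (66.7092−18.7244)/(100.6633−51.9045) = 0.9841. V = [p*·66.7092 + (1−p*)·18.7244]/1.09 = 47.7102. B = V − Δ·S = -29.6846.
(1,0): S=31.6800. Δ = (V_up−V_dn)/(S_up−S_dn) = (11.9140−0.0000)/(40.5504−20.9088) = 0.6066. V = [p*·11.9140 + (1−p*)·0.0000]/1.09 = 7.5807. B = V − Δ·S = -11.6355.
(1,1): S=61.4400. Δ = (V_up−V_dn)/(S_up−S_dn) = (47.7102−11.9140)/(78.6432−40.5504) = 0.9397. V = [p*·47.7102 + (1−p*)·11.9140]/1.09 = 33.7068. B = V − Δ·S = -24.0290.
(0,0): S=48.0000. Δ = (V_up−V_dn)/(S_up−S_dn) = (33.7068−7.5807)/(61.4400−31.6800) = 0.8779. V = [p*·33.7068 + (1−p*)·7.5807]/1.09 = 23.5784. B = V − Δ·S = -18.5606.
Self-financing check: at every node Δ·S+B equals the discounted successor values.

(0,0): Delta=0.8779 Bond=-18.5606
(1,0): Delta=0.6066 Bond=-11.6355
(1,1): Delta=0.9397 Bond=-24.0290
(2,0): Delta=0.0000 Bond=0.0000
(2,1): Delta=0.7448 Bond=-18.2866
(2,2): Delta=0.9841 Bond=-29.6846
(3,0): Delta=0.0000 Bond=0.0000
(3,1): Delta=0.0000 Bond=0.0000
(3,2): Delta=0.9145 Bond=-28.7398
(3,3): Delta=1.0000 Bond=-33.9541
V0=23.5784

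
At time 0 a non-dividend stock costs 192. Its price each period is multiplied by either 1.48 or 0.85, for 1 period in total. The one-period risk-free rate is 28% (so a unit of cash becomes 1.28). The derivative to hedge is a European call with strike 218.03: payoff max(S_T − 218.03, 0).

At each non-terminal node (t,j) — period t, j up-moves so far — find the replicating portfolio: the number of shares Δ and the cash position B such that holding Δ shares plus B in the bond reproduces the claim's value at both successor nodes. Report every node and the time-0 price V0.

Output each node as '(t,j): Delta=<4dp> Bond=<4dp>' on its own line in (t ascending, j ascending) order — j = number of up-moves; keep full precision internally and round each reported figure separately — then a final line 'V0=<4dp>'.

Risk-neutral probability p* = (R−d)/(u−d) = (1.28−0.85)/(1.48−0.85) = 0.6825.
Payoff layer (t=1): V(1,0)=0.0000, V(1,1)=66.1300
  t=0,j=0: stock 192.0000 → up 284.1600 (V=66.1300), down 163.2000 (V=0.0000). Price 35.2628; hedge Δ=0.5467, bond B=-69.7055.
Self-financing check: at every node Δ·S+B equals the discounted successor values.

(0,0): Delta=0.5467 Bond=-69.7055
V0=35.2628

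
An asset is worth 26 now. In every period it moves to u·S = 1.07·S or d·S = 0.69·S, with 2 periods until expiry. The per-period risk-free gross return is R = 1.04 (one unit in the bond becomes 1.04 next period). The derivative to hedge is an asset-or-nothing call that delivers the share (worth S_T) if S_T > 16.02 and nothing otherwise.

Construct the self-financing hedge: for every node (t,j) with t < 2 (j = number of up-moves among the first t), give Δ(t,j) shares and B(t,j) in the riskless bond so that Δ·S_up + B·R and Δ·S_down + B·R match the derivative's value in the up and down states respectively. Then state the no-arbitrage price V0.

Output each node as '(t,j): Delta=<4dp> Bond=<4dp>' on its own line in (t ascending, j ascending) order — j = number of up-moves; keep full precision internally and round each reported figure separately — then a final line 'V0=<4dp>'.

(0,0): Delta=1.0951 Bond=-2.5441
(1,0): Delta=2.8158 Bond=-33.5149
(1,1): Delta=1.0000 Bond=0.0000
V0=25.9287

Under the risk-neutral measure, an up-move has probability p* = (R−d)/(u−d) = 0.9211 and values discount at R = 1.04.
Terminal values V(2,·): V(2,0)=0.0000, V(2,1)=19.1958, V(2,2)=29.7674
(1,0): S=17.9400. Δ = (V_up−V_dn)/(S_up−S_dn) = (19.1958−0.0000)/(19.1958−12.3786) = 2.8158. V = [p*·19.1958 + (1−p*)·0.0000]/1.04 = 17.0003. B = V − Δ·S = -33.5149.
(1,1): S=27.8200. Δ = (V_up−V_dn)/(S_up−S_dn) = (29.7674−19.1958)/(29.7674−19.1958) = 1.0000. V = [p*·29.7674 + (1−p*)·19.1958]/1.04 = 27.8200. B = V − Δ·S = 0.0000.
(0,0): S=26.0000. Δ = (V_up−V_dn)/(S_up−S_dn) = (27.8200−17.0003)/(27.8200−17.9400) = 1.0951. V = [p*·27.8200 + (1−p*)·17.0003]/1.04 = 25.9287. B = V − Δ·S = -2.5441.
Root portfolio cost Δ·26+B reproduces V0=25.9287.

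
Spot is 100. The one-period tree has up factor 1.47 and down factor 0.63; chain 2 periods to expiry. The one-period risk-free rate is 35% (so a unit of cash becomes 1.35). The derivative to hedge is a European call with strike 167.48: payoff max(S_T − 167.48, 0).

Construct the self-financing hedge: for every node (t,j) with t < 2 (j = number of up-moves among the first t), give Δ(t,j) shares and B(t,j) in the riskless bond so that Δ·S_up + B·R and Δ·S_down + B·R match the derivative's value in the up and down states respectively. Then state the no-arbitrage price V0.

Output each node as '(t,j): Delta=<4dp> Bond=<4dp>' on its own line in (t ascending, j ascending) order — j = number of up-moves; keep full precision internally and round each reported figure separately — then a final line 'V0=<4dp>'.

Risk-neutral probability p* = (R−d)/(u−d) = (1.35−0.63)/(1.47−0.63) = 0.8571.
Terminal payoffs: V(2,0)=0.0000, V(2,1)=0.0000, V(2,2)=48.6100
Node (1,0) S=63.0000: V=(p*·0.0000+(1−p*)·0.0000)/1.35=0.0000; Δ=(0.0000−0.0000)/(92.6100−39.6900)=0.0000; B=V−Δ·S=0.0000
Node (1,1) S=147.0000: V=(p*·48.6100+(1−p*)·0.0000)/1.35=30.8635; Δ=(48.6100−0.0000)/(216.0900−92.6100)=0.3937; B=V−Δ·S=-27.0056
Node (0,0) S=100.0000: V=(p*·30.8635+(1−p*)·0.0000)/1.35=19.5959; Δ=(30.8635−0.0000)/(147.0000−63.0000)=0.3674; B=V−Δ·S=-17.1464
Self-financing check: at every node Δ·S+B equals the discounted successor values.

(0,0): Delta=0.3674 Bond=-17.1464
(1,0): Delta=0.0000 Bond=0.0000
(1,1): Delta=0.3937 Bond=-27.0056
V0=19.5959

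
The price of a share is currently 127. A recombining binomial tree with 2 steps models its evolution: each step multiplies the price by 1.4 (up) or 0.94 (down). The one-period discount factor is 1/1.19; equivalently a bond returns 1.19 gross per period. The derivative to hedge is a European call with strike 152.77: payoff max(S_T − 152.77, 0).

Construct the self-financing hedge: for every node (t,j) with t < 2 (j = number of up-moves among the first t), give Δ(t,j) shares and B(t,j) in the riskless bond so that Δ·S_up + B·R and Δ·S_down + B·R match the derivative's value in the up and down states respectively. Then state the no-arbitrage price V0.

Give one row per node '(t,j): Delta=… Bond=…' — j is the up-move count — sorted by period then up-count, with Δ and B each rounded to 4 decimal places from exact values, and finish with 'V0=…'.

Risk-neutral probability p* = (R−d)/(u−d) = (1.19−0.94)/(1.4−0.94) = 0.5435.
Terminal payoffs: V(2,0)=0.0000, V(2,1)=14.3620, V(2,2)=96.1500
Node (1,0) S=119.3800: V=(p*·14.3620+(1−p*)·0.0000)/1.19=6.5592; Δ=(14.3620−0.0000)/(167.1320−112.2172)=0.2615; B=V−Δ·S=-24.6626
Node (1,1) S=177.8000: V=(p*·96.1500+(1−p*)·14.3620)/1.19=49.4218; Δ=(96.1500−14.3620)/(248.9200−167.1320)=1.0000; B=V−Δ·S=-128.3782
Node (0,0) S=127.0000: V=(p*·49.4218+(1−p*)·6.5592)/1.19=25.0875; Δ=(49.4218−6.5592)/(177.8000−119.3800)=0.7337; B=V−Δ·S=-68.0922
Check: Δ(0,0)·S0 + B(0,0) = 25.0875 = V0.

(0,0): Delta=0.7337 Bond=-68.0922
(1,0): Delta=0.2615 Bond=-24.6626
(1,1): Delta=1.0000 Bond=-128.3782
V0=25.0875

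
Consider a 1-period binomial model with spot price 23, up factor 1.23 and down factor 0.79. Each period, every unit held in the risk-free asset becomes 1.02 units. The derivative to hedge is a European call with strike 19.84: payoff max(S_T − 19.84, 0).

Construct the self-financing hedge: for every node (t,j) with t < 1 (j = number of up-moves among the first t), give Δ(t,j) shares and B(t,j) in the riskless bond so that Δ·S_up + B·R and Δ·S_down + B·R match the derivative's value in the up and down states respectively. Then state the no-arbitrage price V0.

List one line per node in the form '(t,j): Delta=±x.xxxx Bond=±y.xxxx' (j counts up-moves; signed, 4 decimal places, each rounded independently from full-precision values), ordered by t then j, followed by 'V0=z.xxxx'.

No-arbitrage ⇒ martingale measure with p* = (R−d)/(u−d) = 0.5227.
Terminal values V(1,·): V(1,0)=0.0000, V(1,1)=8.4500
Node (0,0) S=23.0000: V=(p*·8.4500+(1−p*)·0.0000)/1.02=4.3304; Δ=(8.4500−0.0000)/(28.2900−18.1700)=0.8350; B=V−Δ·S=-14.8741
Self-financing check: at every node Δ·S+B equals the discounted successor values.

(0,0): Delta=0.8350 Bond=-14.8741
V0=4.3304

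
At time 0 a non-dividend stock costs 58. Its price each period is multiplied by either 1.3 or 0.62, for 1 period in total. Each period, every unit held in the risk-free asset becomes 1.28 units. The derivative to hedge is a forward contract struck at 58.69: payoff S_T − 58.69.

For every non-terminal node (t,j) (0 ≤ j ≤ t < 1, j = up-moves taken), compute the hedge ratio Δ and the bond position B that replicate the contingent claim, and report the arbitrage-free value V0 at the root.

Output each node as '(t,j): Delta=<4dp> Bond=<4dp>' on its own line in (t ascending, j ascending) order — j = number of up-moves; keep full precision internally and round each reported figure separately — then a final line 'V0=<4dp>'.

(0,0): Delta=1.0000 Bond=-45.8516
V0=12.1484

Since d<R<u, set p* = (R−d)/(u−d) = 0.9706; price each node as the discounted p*-expectation of its children.
Payoff layer (t=1): V(1,0)=-22.7300, V(1,1)=16.7100
(0,0): S=58.0000. Δ = (V_up−V_dn)/(S_up−S_dn) = (16.7100−-22.7300)/(75.4000−35.9600) = 1.0000. V = [p*·16.7100 + (1−p*)·-22.7300]/1.28 = 12.1484. B = V − Δ·S = -45.8516.
Each (Δ,B) replicates both successor values, so the strategy is self-financing and V0 is arbitrage-free.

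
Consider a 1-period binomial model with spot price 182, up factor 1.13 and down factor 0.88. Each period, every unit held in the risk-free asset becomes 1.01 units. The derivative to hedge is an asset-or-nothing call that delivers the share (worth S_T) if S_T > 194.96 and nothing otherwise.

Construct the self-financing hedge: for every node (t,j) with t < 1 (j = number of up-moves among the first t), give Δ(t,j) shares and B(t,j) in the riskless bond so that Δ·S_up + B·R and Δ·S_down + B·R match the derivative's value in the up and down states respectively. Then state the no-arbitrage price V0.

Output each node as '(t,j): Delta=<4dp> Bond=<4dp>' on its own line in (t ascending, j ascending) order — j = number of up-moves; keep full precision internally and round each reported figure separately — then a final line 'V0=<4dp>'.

Since d<R<u, set p* = (R−d)/(u−d) = 0.5200; price each node as the discounted p*-expectation of its children.
Terminal values V(1,·): V(1,0)=0.0000, V(1,1)=205.6600
(0,0): S=182.0000. Δ = (V_up−V_dn)/(S_up−S_dn) = (205.6600−0.0000)/(205.6600−160.1600) = 4.5200. V = [p*·205.6600 + (1−p*)·0.0000]/1.01 = 105.8844. B = V − Δ·S = -716.7556.
Check: Δ(0,0)·S0 + B(0,0) = 105.8844 = V0.

(0,0): Delta=4.5200 Bond=-716.7556
V0=105.8844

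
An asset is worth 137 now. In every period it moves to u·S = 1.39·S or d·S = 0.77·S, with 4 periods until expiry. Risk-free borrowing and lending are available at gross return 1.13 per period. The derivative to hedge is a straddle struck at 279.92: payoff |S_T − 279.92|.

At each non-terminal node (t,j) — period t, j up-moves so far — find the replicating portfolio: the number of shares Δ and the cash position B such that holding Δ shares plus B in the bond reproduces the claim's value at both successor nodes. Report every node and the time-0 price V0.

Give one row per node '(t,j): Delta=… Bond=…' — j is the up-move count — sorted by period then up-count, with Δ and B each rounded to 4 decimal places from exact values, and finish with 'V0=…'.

(0,0): Delta=-0.2478 Bond=102.2748
(1,0): Delta=-0.9727 Bond=192.0335
(1,1): Delta=0.0422 Bond=60.3473
(2,0): Delta=-1.0000 Bond=219.2184
(2,1): Delta=-0.9617 Bond=215.3940
(2,2): Delta=0.4438 Bond=-38.1199
(3,0): Delta=-1.0000 Bond=247.7168
(3,1): Delta=-1.0000 Bond=247.7168
(3,2): Delta=-0.9464 Bond=240.2741
(3,3): Delta=1.0000 Bond=-247.7168
V0=68.3227

Under the risk-neutral measure, an up-move has probability p* = (R−d)/(u−d) = 0.5806 and values discount at R = 1.13.
Terminal payoffs: V(4,0)=231.7603, V(4,1)=192.9824, V(4,2)=122.9807, V(4,3)=3.3859, V(4,4)=231.5024
  t=3,j=0: stock 62.5450 → up 86.9376 (V=192.9824), down 48.1597 (V=231.7603). Price 185.1718; hedge Δ=-1.0000, bond B=247.7168.
  t=3,j=1: stock 112.9059 → up 156.9393 (V=122.9807), down 86.9376 (V=192.9824). Price 134.8109; hedge Δ=-1.0000, bond B=247.7168.
  t=3,j=2: stock 203.8172 → up 283.3059 (V=3.3859), down 156.9393 (V=122.9807). Price 47.3793; hedge Δ=-0.9464, bond B=240.2741.
  t=3,j=3: stock 367.9298 → up 511.4224 (V=231.5024), down 283.3059 (V=3.3859). Price 120.2130; hedge Δ=1.0000, bond B=-247.7168.
  t=2,j=0: stock 81.2273 → up 112.9059 (V=134.8109), down 62.5450 (V=185.1718). Price 137.9911; hedge Δ=-1.0000, bond B=219.2184.
  t=2,j=1: stock 146.6311 → up 203.8172 (V=47.3793), down 112.9059 (V=134.8109). Price 74.3754; hedge Δ=-0.9617, bond B=215.3940.
  t=2,j=2: stock 264.6977 → up 367.9298 (V=120.2130), down 203.8172 (V=47.3793). Price 79.3538; hedge Δ=0.4438, bond B=-38.1199.
  t=1,j=0: stock 105.4900 → up 146.6311 (V=74.3754), down 81.2273 (V=137.9911). Price 89.4274; hedge Δ=-0.9727, bond B=192.0335.
  t=1,j=1: stock 190.4300 → up 264.6977 (V=79.3538), down 146.6311 (V=74.3754). Price 68.3771; hedge Δ=0.0422, bond B=60.3473.
  t=0,j=0: stock 137.0000 → up 190.4300 (V=68.3771), down 105.4900 (V=89.4274). Price 68.3227; hedge Δ=-0.2478, bond B=102.2748.
Check: Δ(0,0)·S0 + B(0,0) = 68.3227 = V0.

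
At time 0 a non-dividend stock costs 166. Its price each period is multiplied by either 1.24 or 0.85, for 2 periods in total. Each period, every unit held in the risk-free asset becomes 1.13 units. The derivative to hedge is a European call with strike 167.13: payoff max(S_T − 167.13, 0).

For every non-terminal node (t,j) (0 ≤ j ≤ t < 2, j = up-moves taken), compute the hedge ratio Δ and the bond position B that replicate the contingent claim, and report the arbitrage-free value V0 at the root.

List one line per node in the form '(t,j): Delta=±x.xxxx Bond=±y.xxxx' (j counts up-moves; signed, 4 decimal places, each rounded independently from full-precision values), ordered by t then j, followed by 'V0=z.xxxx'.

No-arbitrage ⇒ martingale measure with p* = (R−d)/(u−d) = 0.7179.
At expiry t=2: V(2,0)=0.0000, V(2,1)=7.8340, V(2,2)=88.1116
Node (1,0) S=141.1000: V=(p*·7.8340+(1−p*)·0.0000)/1.13=4.9774; Δ=(7.8340−0.0000)/(174.9640−119.9350)=0.1424; B=V−Δ·S=-15.1098
Node (1,1) S=205.8400: V=(p*·88.1116+(1−p*)·7.8340)/1.13=57.9373; Δ=(88.1116−7.8340)/(255.2416−174.9640)=1.0000; B=V−Δ·S=-147.9027
Node (0,0) S=166.0000: V=(p*·57.9373+(1−p*)·4.9774)/1.13=38.0530; Δ=(57.9373−4.9774)/(205.8400−141.1000)=0.8180; B=V−Δ·S=-97.7418
Each (Δ,B) replicates both successor values, so the strategy is self-financing and V0 is arbitrage-free.

(0,0): Delta=0.8180 Bond=-97.7418
(1,0): Delta=0.1424 Bond=-15.1098
(1,1): Delta=1.0000 Bond=-147.9027
V0=38.0530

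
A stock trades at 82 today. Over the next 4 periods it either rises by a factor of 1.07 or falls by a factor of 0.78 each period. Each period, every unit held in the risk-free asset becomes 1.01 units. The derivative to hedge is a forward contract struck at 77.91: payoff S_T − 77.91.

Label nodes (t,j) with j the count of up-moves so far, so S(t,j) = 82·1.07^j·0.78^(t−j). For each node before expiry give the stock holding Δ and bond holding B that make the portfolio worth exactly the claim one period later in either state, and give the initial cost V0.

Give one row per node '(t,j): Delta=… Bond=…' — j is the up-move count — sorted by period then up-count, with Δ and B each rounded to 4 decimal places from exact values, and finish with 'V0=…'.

(0,0): Delta=1.0000 Bond=-74.8700
(1,0): Delta=1.0000 Bond=-75.6187
(1,1): Delta=1.0000 Bond=-75.6187
(2,0): Delta=1.0000 Bond=-76.3749
(2,1): Delta=1.0000 Bond=-76.3749
(2,2): Delta=1.0000 Bond=-76.3749
(3,0): Delta=1.0000 Bond=-77.1386
(3,1): Delta=1.0000 Bond=-77.1386
(3,2): Delta=1.0000 Bond=-77.1386
(3,3): Delta=1.0000 Bond=-77.1386
V0=7.1300

Since d<R<u, set p* = (R−d)/(u−d) = 0.7931; price each node as the discounted p*-expectation of its children.
Terminal payoffs: V(4,0)=-47.5577, V(4,1)=-36.2728, V(4,2)=-20.7923, V(4,3)=0.4438, V(4,4)=29.5753
(3,0): S=38.9133. Δ = (V_up−V_dn)/(S_up−S_dn) = (-36.2728−-47.5577)/(41.6372−30.3523) = 1.0000. V = [p*·-36.2728 + (1−p*)·-47.5577]/1.01 = -38.2253. B = V − Δ·S = -77.1386.
(3,1): S=53.3810. Δ = (V_up−V_dn)/(S_up−S_dn) = (-20.7923−-36.2728)/(57.1177−41.6372) = 1.0000. V = [p*·-20.7923 + (1−p*)·-36.2728]/1.01 = -23.7576. B = V − Δ·S = -77.1386.
(3,2): S=73.2278. Δ = (V_up−V_dn)/(S_up−S_dn) = (0.4438−-20.7923)/(78.3538−57.1177) = 1.0000. V = [p*·0.4438 + (1−p*)·-20.7923]/1.01 = -3.9108. B = V − Δ·S = -77.1386.
(3,3): S=100.4535. Δ = (V_up−V_dn)/(S_up−S_dn) = (29.5753−0.4438)/(107.4853−78.3538) = 1.0000. V = [p*·29.5753 + (1−p*)·0.4438]/1.01 = 23.3149. B = V − Δ·S = -77.1386.
(2,0): S=49.8888. Δ = (V_up−V_dn)/(S_up−S_dn) = (-23.7576−-38.2253)/(53.3810−38.9133) = 1.0000. V = [p*·-23.7576 + (1−p*)·-38.2253]/1.01 = -26.4861. B = V − Δ·S = -76.3749.
(2,1): S=68.4372. Δ = (V_up−V_dn)/(S_up−S_dn) = (-3.9108−-23.7576)/(73.2278−53.3810) = 1.0000. V = [p*·-3.9108 + (1−p*)·-23.7576]/1.01 = -7.9377. B = V − Δ·S = -76.3749.
(2,2): S=93.8818. Δ = (V_up−V_dn)/(S_up−S_dn) = (23.3149−-3.9108)/(100.4535−73.2278) = 1.0000. V = [p*·23.3149 + (1−p*)·-3.9108]/1.01 = 17.5069. B = V − Δ·S = -76.3749.
(1,0): S=63.9600. Δ = (V_up−V_dn)/(S_up−S_dn) = (-7.9377−-26.4861)/(68.4372−49.8888) = 1.0000. V = [p*·-7.9377 + (1−p*)·-26.4861]/1.01 = -11.6587. B = V − Δ·S = -75.6187.
(1,1): S=87.7400. Δ = (V_up−V_dn)/(S_up−S_dn) = (17.5069−-7.9377)/(93.8818−68.4372) = 1.0000. V = [p*·17.5069 + (1−p*)·-7.9377]/1.01 = 12.1213. B = V − Δ·S = -75.6187.
(0,0): S=82.0000. Δ = (V_up−V_dn)/(S_up−S_dn) = (12.1213−-11.6587)/(87.7400−63.9600) = 1.0000. V = [p*·12.1213 + (1−p*)·-11.6587]/1.01 = 7.1300. B = V − Δ·S = -74.8700.
Root portfolio cost Δ·82+B reproduces V0=7.1300.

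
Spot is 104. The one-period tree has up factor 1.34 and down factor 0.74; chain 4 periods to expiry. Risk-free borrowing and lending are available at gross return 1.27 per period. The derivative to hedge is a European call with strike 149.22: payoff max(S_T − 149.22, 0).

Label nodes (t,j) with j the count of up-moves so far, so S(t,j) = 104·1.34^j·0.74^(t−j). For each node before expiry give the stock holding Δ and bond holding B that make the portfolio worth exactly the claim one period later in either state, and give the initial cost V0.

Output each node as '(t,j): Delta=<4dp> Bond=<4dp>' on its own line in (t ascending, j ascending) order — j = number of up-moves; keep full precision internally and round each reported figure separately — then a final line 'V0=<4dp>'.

Under the risk-neutral measure, an up-move has probability p* = (R−d)/(u−d) = 0.8833 and values discount at R = 1.27.
At expiry t=4: V(4,0)=0.0000, V(4,1)=0.0000, V(4,2)=0.0000, V(4,3)=35.9538, V(4,4)=186.0947
(3,0): S=42.1433. Δ = (V_up−V_dn)/(S_up−S_dn) = (0.0000−0.0000)/(56.4720−31.1860) = 0.0000. V = [p*·0.0000 + (1−p*)·0.0000]/1.27 = 0.0000. B = V − Δ·S = 0.0000.
(3,1): S=76.3135. Δ = (V_up−V_dn)/(S_up−S_dn) = (0.0000−0.0000)/(102.2601−56.4720) = 0.0000. V = [p*·0.0000 + (1−p*)·0.0000]/1.27 = 0.0000. B = V − Δ·S = 0.0000.
(3,2): S=138.1894. Δ = (V_up−V_dn)/(S_up−S_dn) = (35.9538−0.0000)/(185.1738−102.2601) = 0.4336. V = [p*·35.9538 + (1−p*)·0.0000]/1.27 = 25.0072. B = V − Δ·S = -34.9157.
(3,3): S=250.2348. Δ = (V_up−V_dn)/(S_up−S_dn) = (186.0947−35.9538)/(335.3147−185.1738) = 1.0000. V = [p*·186.0947 + (1−p*)·35.9538]/1.27 = 132.7388. B = V − Δ·S = -117.4961.
(2,0): S=56.9504. Δ = (V_up−V_dn)/(S_up−S_dn) = (0.0000−0.0000)/(76.3135−42.1433) = 0.0000. V = [p*·0.0000 + (1−p*)·0.0000]/1.27 = 0.0000. B = V − Δ·S = 0.0000.
(2,1): S=103.1264. Δ = (V_up−V_dn)/(S_up−S_dn) = (25.0072−0.0000)/(138.1894−76.3135) = 0.4042. V = [p*·25.0072 + (1−p*)·0.0000]/1.27 = 17.3935. B = V − Δ·S = -24.2852.
(2,2): S=186.7424. Δ = (V_up−V_dn)/(S_up−S_dn) = (132.7388−25.0072)/(250.2348−138.1894) = 0.9615. V = [p*·132.7388 + (1−p*)·25.0072]/1.27 = 94.6221. B = V − Δ·S = -84.9305.
(1,0): S=76.9600. Δ = (V_up−V_dn)/(S_up−S_dn) = (17.3935−0.0000)/(103.1264−56.9504) = 0.3767. V = [p*·17.3935 + (1−p*)·0.0000]/1.27 = 12.0978. B = V − Δ·S = -16.8913.
(1,1): S=139.3600. Δ = (V_up−V_dn)/(S_up−S_dn) = (94.6221−17.3935)/(186.7424−103.1264) = 0.9236. V = [p*·94.6221 + (1−p*)·17.3935]/1.27 = 67.4111. B = V − Δ·S = -61.3033.
(0,0): S=104.0000. Δ = (V_up−V_dn)/(S_up−S_dn) = (67.4111−12.0978)/(139.3600−76.9600) = 0.8864. V = [p*·67.4111 + (1−p*)·12.0978]/1.27 = 47.9983. B = V − Δ·S = -44.1905.
The time-0 hedge costs 47.9983, which is the no-arbitrage price.

(0,0): Delta=0.8864 Bond=-44.1905
(1,0): Delta=0.3767 Bond=-16.8913
(1,1): Delta=0.9236 Bond=-61.3033
(2,0): Delta=0.0000 Bond=0.0000
(2,1): Delta=0.4042 Bond=-24.2852
(2,2): Delta=0.9615 Bond=-84.9305
(3,0): Delta=0.0000 Bond=0.0000
(3,1): Delta=0.0000 Bond=0.0000
(3,2): Delta=0.4336 Bond=-34.9157
(3,3): Delta=1.0000 Bond=-117.4961
V0=47.9983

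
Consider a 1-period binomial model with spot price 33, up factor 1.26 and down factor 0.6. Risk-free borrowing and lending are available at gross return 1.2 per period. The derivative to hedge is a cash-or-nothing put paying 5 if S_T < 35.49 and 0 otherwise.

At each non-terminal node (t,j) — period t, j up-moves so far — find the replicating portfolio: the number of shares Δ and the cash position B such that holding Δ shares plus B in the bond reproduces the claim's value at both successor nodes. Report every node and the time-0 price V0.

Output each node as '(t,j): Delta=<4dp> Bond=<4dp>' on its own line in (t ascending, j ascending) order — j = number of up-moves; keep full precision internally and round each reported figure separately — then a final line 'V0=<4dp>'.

(0,0): Delta=-0.2296 Bond=7.9545
V0=0.3788

Under the risk-neutral measure, an up-move has probability p* = (R−d)/(u−d) = 0.9091 and values discount at R = 1.2.
At expiry t=1: V(1,0)=5.0000, V(1,1)=0.0000
Node (0,0) S=33.0000: V=(p*·0.0000+(1−p*)·5.0000)/1.2=0.3788; Δ=(0.0000−5.0000)/(41.5800−19.8000)=-0.2296; B=V−Δ·S=7.9545
Check: Δ(0,0)·S0 + B(0,0) = 0.3788 = V0.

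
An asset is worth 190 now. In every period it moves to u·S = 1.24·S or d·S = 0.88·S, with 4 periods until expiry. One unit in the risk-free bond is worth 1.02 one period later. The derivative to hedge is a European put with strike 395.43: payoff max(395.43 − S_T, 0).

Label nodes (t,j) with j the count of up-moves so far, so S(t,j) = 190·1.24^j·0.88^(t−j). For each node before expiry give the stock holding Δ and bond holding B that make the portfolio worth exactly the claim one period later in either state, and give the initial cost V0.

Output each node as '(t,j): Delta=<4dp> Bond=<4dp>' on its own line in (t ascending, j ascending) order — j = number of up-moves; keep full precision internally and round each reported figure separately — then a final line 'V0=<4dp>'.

Risk-neutral probability p* = (R−d)/(u−d) = (1.02−0.88)/(1.24−0.88) = 0.3889.
Payoff layer (t=4): V(4,0)=281.4879, V(4,1)=234.8752, V(4,2)=169.1937, V(4,3)=76.6425, V(4,4)=0.0000
(3,0): S=129.4797. Δ = (V_up−V_dn)/(S_up−S_dn) = (234.8752−281.4879)/(160.5548−113.9421) = -1.0000. V = [p*·234.8752 + (1−p*)·281.4879]/1.02 = 258.1968. B = V − Δ·S = 387.6765.
(3,1): S=182.4486. Δ = (V_up−V_dn)/(S_up−S_dn) = (169.1937−234.8752)/(226.2363−160.5548) = -1.0000. V = [p*·169.1937 + (1−p*)·234.8752]/1.02 = 205.2278. B = V − Δ·S = 387.6765.
(3,2): S=257.0867. Δ = (V_up−V_dn)/(S_up−S_dn) = (76.6425−169.1937)/(318.7875−226.2363) = -1.0000. V = [p*·76.6425 + (1−p*)·169.1937]/1.02 = 130.5898. B = V − Δ·S = 387.6765.
(3,3): S=362.2586. Δ = (V_up−V_dn)/(S_up−S_dn) = (0.0000−76.6425)/(449.2006−318.7875) = -0.5877. V = [p*·0.0000 + (1−p*)·76.6425]/1.02 = 45.9187. B = V − Δ·S = 258.8144.
(2,0): S=147.1360. Δ = (V_up−V_dn)/(S_up−S_dn) = (205.2278−258.1968)/(182.4486−129.4797) = -1.0000. V = [p*·205.2278 + (1−p*)·258.1968]/1.02 = 232.9390. B = V − Δ·S = 380.0750.
(2,1): S=207.3280. Δ = (V_up−V_dn)/(S_up−S_dn) = (130.5898−205.2278)/(257.0867−182.4486) = -1.0000. V = [p*·130.5898 + (1−p*)·205.2278]/1.02 = 172.7470. B = V − Δ·S = 380.0750.
(2,2): S=292.1440. Δ = (V_up−V_dn)/(S_up−S_dn) = (45.9187−130.5898)/(362.2586−257.0867) = -0.8051. V = [p*·45.9187 + (1−p*)·130.5898]/1.02 = 95.7472. B = V − Δ·S = 330.9446.
(1,0): S=167.2000. Δ = (V_up−V_dn)/(S_up−S_dn) = (172.7470−232.9390)/(207.3280−147.1360) = -1.0000. V = [p*·172.7470 + (1−p*)·232.9390]/1.02 = 205.4225. B = V − Δ·S = 372.6225.
(1,1): S=235.6000. Δ = (V_up−V_dn)/(S_up−S_dn) = (95.7472−172.7470)/(292.1440−207.3280) = -0.9078. V = [p*·95.7472 + (1−p*)·172.7470]/1.02 = 140.0026. B = V − Δ·S = 353.8909.
(0,0): S=190.0000. Δ = (V_up−V_dn)/(S_up−S_dn) = (140.0026−205.4225)/(235.6000−167.2000) = -0.9564. V = [p*·140.0026 + (1−p*)·205.4225]/1.02 = 176.4524. B = V − Δ·S = 358.1745.
The time-0 hedge costs 176.4524, which is the no-arbitrage price.

(0,0): Delta=-0.9564 Bond=358.1745
(1,0): Delta=-1.0000 Bond=372.6225
(1,1): Delta=-0.9078 Bond=353.8909
(2,0): Delta=-1.0000 Bond=380.0750
(2,1): Delta=-1.0000 Bond=380.0750
(2,2): Delta=-0.8051 Bond=330.9446
(3,0): Delta=-1.0000 Bond=387.6765
(3,1): Delta=-1.0000 Bond=387.6765
(3,2): Delta=-1.0000 Bond=387.6765
(3,3): Delta=-0.5877 Bond=258.8144
V0=176.4524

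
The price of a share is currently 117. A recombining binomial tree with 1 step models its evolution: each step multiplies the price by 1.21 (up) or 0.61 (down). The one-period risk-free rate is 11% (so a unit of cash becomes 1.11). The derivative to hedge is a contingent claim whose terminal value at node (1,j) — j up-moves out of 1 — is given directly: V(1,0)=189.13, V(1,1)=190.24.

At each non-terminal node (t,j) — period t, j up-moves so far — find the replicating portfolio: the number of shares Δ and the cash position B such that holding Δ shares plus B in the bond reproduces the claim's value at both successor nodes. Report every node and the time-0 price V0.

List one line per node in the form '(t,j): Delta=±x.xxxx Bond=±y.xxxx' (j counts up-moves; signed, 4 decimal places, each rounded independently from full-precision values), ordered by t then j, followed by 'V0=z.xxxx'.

(0,0): Delta=0.0158 Bond=169.3707
V0=171.2207

The replicating-portfolio and risk-neutral prices coincide; use p* = (1.11−0.61)/(1.21−0.61) = 0.8333 for the latter.
Terminal values V(1,·): V(1,0)=189.1300, V(1,1)=190.2400
Node (0,0) S=117.0000: V=(p*·190.2400+(1−p*)·189.1300)/1.11=171.2207; Δ=(190.2400−189.1300)/(141.5700−71.3700)=0.0158; B=V−Δ·S=169.3707
Each (Δ,B) replicates both successor values, so the strategy is self-financing and V0 is arbitrage-free.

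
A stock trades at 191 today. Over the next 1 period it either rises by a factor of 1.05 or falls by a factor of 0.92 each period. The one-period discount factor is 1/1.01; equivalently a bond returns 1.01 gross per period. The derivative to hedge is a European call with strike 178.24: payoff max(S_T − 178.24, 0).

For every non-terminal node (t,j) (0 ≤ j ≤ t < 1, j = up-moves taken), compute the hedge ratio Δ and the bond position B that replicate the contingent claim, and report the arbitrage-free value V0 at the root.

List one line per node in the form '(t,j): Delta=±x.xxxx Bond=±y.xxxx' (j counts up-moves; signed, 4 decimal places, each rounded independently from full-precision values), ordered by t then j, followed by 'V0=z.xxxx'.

No-arbitrage ⇒ martingale measure with p* = (R−d)/(u−d) = 0.6923.
Terminal values V(1,·): V(1,0)=0.0000, V(1,1)=22.3100
  t=0,j=0: stock 191.0000 → up 200.5500 (V=22.3100), down 175.7200 (V=0.0000). Price 15.2925; hedge Δ=0.8985, bond B=-156.3229.
Self-financing check: at every node Δ·S+B equals the discounted successor values.

(0,0): Delta=0.8985 Bond=-156.3229
V0=15.2925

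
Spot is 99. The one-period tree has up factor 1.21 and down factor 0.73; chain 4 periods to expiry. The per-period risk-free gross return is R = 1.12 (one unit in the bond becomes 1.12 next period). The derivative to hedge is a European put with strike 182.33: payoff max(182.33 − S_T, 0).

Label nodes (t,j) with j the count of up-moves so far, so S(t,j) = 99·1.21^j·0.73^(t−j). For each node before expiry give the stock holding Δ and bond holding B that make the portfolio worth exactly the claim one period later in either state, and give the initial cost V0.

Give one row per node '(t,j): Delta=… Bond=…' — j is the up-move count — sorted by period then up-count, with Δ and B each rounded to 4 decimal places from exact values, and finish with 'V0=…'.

Since d<R<u, set p* = (R−d)/(u−d) = 0.8125; price each node as the discounted p*-expectation of its children.
Terminal payoffs: V(4,0)=154.2157, V(4,1)=135.7297, V(4,2)=105.0883, V(4,3)=54.2993, V(4,4)=0.0000
  t=3,j=0: stock 38.5127 → up 46.6003 (V=135.7297), down 28.1143 (V=154.2157). Price 124.2820; hedge Δ=-1.0000, bond B=162.7946.
  t=3,j=1: stock 63.8361 → up 77.2417 (V=105.0883), down 46.6003 (V=135.7297). Price 98.9586; hedge Δ=-1.0000, bond B=162.7946.
  t=3,j=2: stock 105.8105 → up 128.0307 (V=54.2993), down 77.2417 (V=105.0883). Price 56.9841; hedge Δ=-1.0000, bond B=162.7946.
  t=3,j=3: stock 175.3845 → up 212.2153 (V=0.0000), down 128.0307 (V=54.2993). Price 9.0903; hedge Δ=-0.6450, bond B=122.2138.
  t=2,j=0: stock 52.7571 → up 63.8361 (V=98.9586), down 38.5127 (V=124.2820). Price 92.5953; hedge Δ=-1.0000, bond B=145.3524.
  t=2,j=1: stock 87.4467 → up 105.8105 (V=56.9841), down 63.8361 (V=98.9586). Price 57.9057; hedge Δ=-1.0000, bond B=145.3524.
  t=2,j=2: stock 144.9459 → up 175.3845 (V=9.0903), down 105.8105 (V=56.9841). Price 16.1343; hedge Δ=-0.6884, bond B=115.9131.
  t=1,j=0: stock 72.2700 → up 87.4467 (V=57.9057), down 52.7571 (V=92.5953). Price 57.5089; hedge Δ=-1.0000, bond B=129.7789.
  t=1,j=1: stock 119.7900 → up 144.9459 (V=16.1343), down 87.4467 (V=57.9057). Price 21.3986; hedge Δ=-0.7265, bond B=108.4223.
  t=0,j=0: stock 99.0000 → up 119.7900 (V=21.3986), down 72.2700 (V=57.5089). Price 25.1511; hedge Δ=-0.7599, bond B=100.3810.
Self-financing check: at every node Δ·S+B equals the discounted successor values.

(0,0): Delta=-0.7599 Bond=100.3810
(1,0): Delta=-1.0000 Bond=129.7789
(1,1): Delta=-0.7265 Bond=108.4223
(2,0): Delta=-1.0000 Bond=145.3524
(2,1): Delta=-1.0000 Bond=145.3524
(2,2): Delta=-0.6884 Bond=115.9131
(3,0): Delta=-1.0000 Bond=162.7946
(3,1): Delta=-1.0000 Bond=162.7946
(3,2): Delta=-1.0000 Bond=162.7946
(3,3): Delta=-0.6450 Bond=122.2138
V0=25.1511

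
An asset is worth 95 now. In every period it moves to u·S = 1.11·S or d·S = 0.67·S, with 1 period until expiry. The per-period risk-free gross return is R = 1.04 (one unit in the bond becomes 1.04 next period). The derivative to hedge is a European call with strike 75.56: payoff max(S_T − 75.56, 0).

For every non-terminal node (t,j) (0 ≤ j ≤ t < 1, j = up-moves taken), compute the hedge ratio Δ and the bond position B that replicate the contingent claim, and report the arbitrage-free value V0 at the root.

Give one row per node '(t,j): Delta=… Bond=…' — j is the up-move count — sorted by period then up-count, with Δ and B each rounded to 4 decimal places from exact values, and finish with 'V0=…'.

Since d<R<u, set p* = (R−d)/(u−d) = 0.8409; price each node as the discounted p*-expectation of its children.
At expiry t=1: V(1,0)=0.0000, V(1,1)=29.8900
Node (0,0) S=95.0000: V=(p*·29.8900+(1−p*)·0.0000)/1.04=24.1681; Δ=(29.8900−0.0000)/(105.4500−63.6500)=0.7151; B=V−Δ·S=-43.7638
The time-0 hedge costs 24.1681, which is the no-arbitrage price.

(0,0): Delta=0.7151 Bond=-43.7638
V0=24.1681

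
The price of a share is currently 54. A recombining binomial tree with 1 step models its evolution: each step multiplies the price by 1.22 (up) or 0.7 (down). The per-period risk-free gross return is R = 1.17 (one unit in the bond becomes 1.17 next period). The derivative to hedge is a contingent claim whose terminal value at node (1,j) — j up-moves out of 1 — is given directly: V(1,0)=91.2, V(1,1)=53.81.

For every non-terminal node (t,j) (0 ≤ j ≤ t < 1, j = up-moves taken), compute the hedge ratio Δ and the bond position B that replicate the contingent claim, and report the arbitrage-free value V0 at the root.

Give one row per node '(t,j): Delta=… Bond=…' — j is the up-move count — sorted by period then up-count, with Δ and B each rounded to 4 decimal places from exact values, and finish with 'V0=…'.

The replicating-portfolio and risk-neutral prices coincide; use p* = (1.17−0.7)/(1.22−0.7) = 0.9038 for the latter.
Terminal values V(1,·): V(1,0)=91.2000, V(1,1)=53.8100
Node (0,0) S=54.0000: V=(p*·53.8100+(1−p*)·91.2000)/1.17=49.0643; Δ=(53.8100−91.2000)/(65.8800−37.8000)=-1.3316; B=V−Δ·S=120.9681
Each (Δ,B) replicates both successor values, so the strategy is self-financing and V0 is arbitrage-free.

(0,0): Delta=-1.3316 Bond=120.9681
V0=49.0643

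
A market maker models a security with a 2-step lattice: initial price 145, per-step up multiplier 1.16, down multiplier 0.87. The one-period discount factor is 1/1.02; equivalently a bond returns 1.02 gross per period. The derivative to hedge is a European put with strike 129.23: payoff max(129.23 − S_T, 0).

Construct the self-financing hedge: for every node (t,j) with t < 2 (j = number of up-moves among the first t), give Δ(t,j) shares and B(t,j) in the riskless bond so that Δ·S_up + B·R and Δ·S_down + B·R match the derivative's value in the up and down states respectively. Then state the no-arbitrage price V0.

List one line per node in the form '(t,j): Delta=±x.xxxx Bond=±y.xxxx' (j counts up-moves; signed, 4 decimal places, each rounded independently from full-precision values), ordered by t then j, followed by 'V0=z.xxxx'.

The replicating-portfolio and risk-neutral prices coincide; use p* = (1.02−0.87)/(1.16−0.87) = 0.5172 for the latter.
Payoff layer (t=2): V(2,0)=19.4795, V(2,1)=0.0000, V(2,2)=0.0000
(1,0): S=126.1500. Δ = (V_up−V_dn)/(S_up−S_dn) = (0.0000−19.4795)/(146.3340−109.7505) = -0.5325. V = [p*·0.0000 + (1−p*)·19.4795]/1.02 = 9.2195. B = V − Δ·S = 76.3902.
(1,1): S=168.2000. Δ = (V_up−V_dn)/(S_up−S_dn) = (0.0000−0.0000)/(195.1120−146.3340) = 0.0000. V = [p*·0.0000 + (1−p*)·0.0000]/1.02 = 0.0000. B = V − Δ·S = 0.0000.
(0,0): S=145.0000. Δ = (V_up−V_dn)/(S_up−S_dn) = (0.0000−9.2195)/(168.2000−126.1500) = -0.2193. V = [p*·0.0000 + (1−p*)·9.2195]/1.02 = 4.3635. B = V − Δ·S = 36.1549.
Each (Δ,B) replicates both successor values, so the strategy is self-financing and V0 is arbitrage-free.

(0,0): Delta=-0.2193 Bond=36.1549
(1,0): Delta=-0.5325 Bond=76.3902
(1,1): Delta=0.0000 Bond=0.0000
V0=4.3635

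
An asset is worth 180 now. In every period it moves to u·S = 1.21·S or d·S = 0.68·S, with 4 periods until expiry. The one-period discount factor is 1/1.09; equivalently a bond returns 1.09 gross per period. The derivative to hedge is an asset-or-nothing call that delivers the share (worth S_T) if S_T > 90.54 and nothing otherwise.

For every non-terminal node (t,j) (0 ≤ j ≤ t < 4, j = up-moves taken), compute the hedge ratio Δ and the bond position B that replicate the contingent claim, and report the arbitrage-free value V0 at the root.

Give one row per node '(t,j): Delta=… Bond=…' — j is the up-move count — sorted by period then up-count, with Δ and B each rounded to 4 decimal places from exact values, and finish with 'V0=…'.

Since d<R<u, set p* = (R−d)/(u−d) = 0.7736; price each node as the discounted p*-expectation of its children.
At expiry t=4: V(4,0)=0.0000, V(4,1)=0.0000, V(4,2)=121.8600, V(4,3)=216.8391, V(4,4)=385.8460
  t=3,j=0: stock 56.5978 → up 68.4833 (V=0.0000), down 38.4865 (V=0.0000). Price 0.0000; hedge Δ=0.0000, bond B=0.0000.
  t=3,j=1: stock 100.7107 → up 121.8600 (V=121.8600), down 68.4833 (V=0.0000). Price 86.4854; hedge Δ=2.2830, bond B=-143.4391.
  t=3,j=2: stock 179.2058 → up 216.8391 (V=216.8391), down 121.8600 (V=121.8600). Price 179.2058; hedge Δ=1.0000, bond B=0.0000.
  t=3,j=3: stock 318.8810 → up 385.8460 (V=385.8460), down 216.8391 (V=216.8391). Price 318.8810; hedge Δ=1.0000, bond B=0.0000.
  t=2,j=0: stock 83.2320 → up 100.7107 (V=86.4854), down 56.5978 (V=0.0000). Price 61.3796; hedge Δ=1.9605, bond B=-101.8003.
  t=2,j=1: stock 148.1040 → up 179.2058 (V=179.2058), down 100.7107 (V=86.4854). Price 145.1491; hedge Δ=1.1812, bond B=-29.7952.
  t=2,j=2: stock 263.5380 → up 318.8810 (V=318.8810), down 179.2058 (V=179.2058). Price 263.5380; hedge Δ=1.0000, bond B=0.0000.
  t=1,j=0: stock 122.4000 → up 148.1040 (V=145.1491), down 83.2320 (V=61.3796). Price 115.7637; hedge Δ=1.2913, bond B=-42.2920.
  t=1,j=1: stock 217.8000 → up 263.5380 (V=263.5380), down 148.1040 (V=145.1491). Price 217.1862; hedge Δ=1.0256, bond B=-6.1891.
  t=0,j=0: stock 180.0000 → up 217.8000 (V=217.1862), down 122.4000 (V=115.7637). Price 178.1859; hedge Δ=1.0631, bond B=-13.1774.
Check: Δ(0,0)·S0 + B(0,0) = 178.1859 = V0.

(0,0): Delta=1.0631 Bond=-13.1774
(1,0): Delta=1.2913 Bond=-42.2920
(1,1): Delta=1.0256 Bond=-6.1891
(2,0): Delta=1.9605 Bond=-101.8003
(2,1): Delta=1.1812 Bond=-29.7952
(2,2): Delta=1.0000 Bond=0.0000
(3,0): Delta=0.0000 Bond=0.0000
(3,1): Delta=2.2830 Bond=-143.4391
(3,2): Delta=1.0000 Bond=0.0000
(3,3): Delta=1.0000 Bond=0.0000
V0=178.1859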